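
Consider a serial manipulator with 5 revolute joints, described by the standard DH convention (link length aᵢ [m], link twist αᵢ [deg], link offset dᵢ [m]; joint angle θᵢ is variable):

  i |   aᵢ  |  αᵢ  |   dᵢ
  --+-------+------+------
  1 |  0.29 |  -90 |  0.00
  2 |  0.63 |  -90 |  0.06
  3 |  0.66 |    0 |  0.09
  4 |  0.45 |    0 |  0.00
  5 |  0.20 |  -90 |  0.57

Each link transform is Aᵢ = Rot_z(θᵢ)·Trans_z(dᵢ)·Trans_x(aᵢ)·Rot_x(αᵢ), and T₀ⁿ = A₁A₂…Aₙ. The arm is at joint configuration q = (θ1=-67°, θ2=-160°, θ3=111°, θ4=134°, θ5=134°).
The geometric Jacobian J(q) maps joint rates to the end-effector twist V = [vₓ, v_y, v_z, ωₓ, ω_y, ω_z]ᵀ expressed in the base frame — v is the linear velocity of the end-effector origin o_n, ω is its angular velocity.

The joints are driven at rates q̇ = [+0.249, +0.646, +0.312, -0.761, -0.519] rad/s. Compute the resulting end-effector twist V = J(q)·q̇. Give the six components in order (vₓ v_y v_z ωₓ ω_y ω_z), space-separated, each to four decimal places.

o_n = [-0.1390, -0.2187, 0.7544]
J₁: ẑ×o_n = [0.2187, -0.1390, 0.0000], ω = ẑ
J2: z=[0.9205, 0.3907, 0.0000] o=[0.1133, -0.2669, 0.0000] → [0.2948, -0.6944, 0.1430, 0.9205, 0.3907, 0.0000]
J3: z=[0.1336, -0.3148, 0.9397] o=[-0.0628, 0.3014, 0.2155] → [0.3191, -0.1437, -0.0935, 0.1336, -0.3148, 0.9397]
J4: z=[0.1336, -0.3148, 0.9397] o=[-0.5311, -0.1722, 0.2191] → [-0.1248, 0.2969, 0.1172, 0.1336, -0.3148, 0.9397]
J5: z=[0.1336, -0.3148, 0.9397] o=[-0.0858, -0.1774, 0.1541] → [-0.1502, -0.1302, -0.0223, 0.1336, -0.3148, 0.9397]
V = J·q̇ = [0.5174, -0.6864, -0.0144, 0.4653, 0.5572, -0.6606]

0.5174 -0.6864 -0.0144 0.4653 0.5572 -0.6606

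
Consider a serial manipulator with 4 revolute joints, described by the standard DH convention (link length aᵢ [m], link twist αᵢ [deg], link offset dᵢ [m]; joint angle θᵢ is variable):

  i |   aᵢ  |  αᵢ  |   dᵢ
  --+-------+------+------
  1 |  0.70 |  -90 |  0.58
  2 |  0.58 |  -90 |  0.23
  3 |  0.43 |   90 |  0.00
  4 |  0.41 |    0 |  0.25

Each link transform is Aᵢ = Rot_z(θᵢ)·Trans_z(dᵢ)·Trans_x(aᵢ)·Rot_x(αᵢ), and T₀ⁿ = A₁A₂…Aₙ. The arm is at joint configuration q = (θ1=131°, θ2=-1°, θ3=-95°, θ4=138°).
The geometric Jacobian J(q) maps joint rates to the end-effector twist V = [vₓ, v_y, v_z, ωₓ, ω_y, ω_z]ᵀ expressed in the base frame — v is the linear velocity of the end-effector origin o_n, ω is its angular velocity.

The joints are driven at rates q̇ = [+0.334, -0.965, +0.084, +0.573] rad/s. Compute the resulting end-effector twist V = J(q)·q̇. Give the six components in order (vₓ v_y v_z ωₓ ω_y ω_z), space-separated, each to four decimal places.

o_n = [-0.9237, 0.5549, 0.3113]
J₁: ẑ×o_n = [-0.5549, -0.9237, 0.0000], ω = ẑ
J2: z=[-0.7547, -0.6561, 0.0000] o=[-0.4592, 0.5283, 0.5800] → [0.1763, -0.2028, -0.3248, -0.7547, -0.6561, 0.0000]
J3: z=[-0.0114, 0.0132, -0.9998] o=[-1.0133, 0.8151, 0.5901] → [-0.2638, -0.0928, 0.0018, -0.0114, 0.0132, -0.9998]
J4: z=[0.7192, -0.6945, -0.0174] o=[-1.3120, 0.5058, 0.5895] → [0.1941, 0.1933, 0.3051, 0.7192, -0.6945, -0.0174]
V = J·q̇ = [-0.2664, -0.0098, 0.4884, 1.1395, 0.2362, 0.2401]

-0.2664 -0.0098 0.4884 1.1395 0.2362 0.2401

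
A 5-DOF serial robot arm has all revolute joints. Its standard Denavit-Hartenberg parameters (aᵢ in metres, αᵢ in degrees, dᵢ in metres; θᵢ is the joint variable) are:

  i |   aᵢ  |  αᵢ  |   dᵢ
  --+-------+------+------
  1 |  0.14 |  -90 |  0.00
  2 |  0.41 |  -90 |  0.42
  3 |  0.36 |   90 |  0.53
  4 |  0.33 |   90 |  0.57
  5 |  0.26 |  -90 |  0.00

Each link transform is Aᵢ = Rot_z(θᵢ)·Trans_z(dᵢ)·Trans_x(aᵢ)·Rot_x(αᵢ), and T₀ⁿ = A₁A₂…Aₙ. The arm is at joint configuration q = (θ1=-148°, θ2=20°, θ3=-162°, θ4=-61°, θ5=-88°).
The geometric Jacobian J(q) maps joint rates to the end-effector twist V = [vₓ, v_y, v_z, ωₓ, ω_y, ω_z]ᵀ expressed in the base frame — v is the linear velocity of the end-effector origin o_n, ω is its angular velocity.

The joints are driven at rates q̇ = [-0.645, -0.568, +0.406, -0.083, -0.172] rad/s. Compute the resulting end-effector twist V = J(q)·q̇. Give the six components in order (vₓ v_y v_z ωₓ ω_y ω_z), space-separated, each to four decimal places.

o_n = [0.2482, -0.1834, -0.1562]
J₁: ẑ×o_n = [0.1834, 0.2482, -0.0000], ω = ẑ
J2: z=[0.5299, -0.8480, 0.0000] o=[-0.1187, -0.0742, 0.0000] → [0.1325, 0.0828, 0.2533, 0.5299, -0.8480, 0.0000]
J3: z=[0.2900, 0.1812, -0.9397] o=[-0.2229, -0.6345, -0.1402] → [0.4210, -0.4380, 0.0455, 0.2900, 0.1812, -0.9397]
J4: z=[-0.2577, 0.9604, 0.1057] o=[0.2626, -0.4623, -0.5212] → [0.3210, 0.0925, -0.0580, -0.2577, 0.9604, 0.1057]
J5: z=[-0.9467, -0.2729, 0.1711] o=[0.1795, 0.0666, -0.1377] → [0.0478, -0.0058, 0.2555, -0.9467, -0.2729, 0.1711]
V = J·q̇ = [-0.0575, -0.3916, -0.1645, 0.0010, 0.5225, -1.0647]

-0.0575 -0.3916 -0.1645 0.0010 0.5225 -1.0647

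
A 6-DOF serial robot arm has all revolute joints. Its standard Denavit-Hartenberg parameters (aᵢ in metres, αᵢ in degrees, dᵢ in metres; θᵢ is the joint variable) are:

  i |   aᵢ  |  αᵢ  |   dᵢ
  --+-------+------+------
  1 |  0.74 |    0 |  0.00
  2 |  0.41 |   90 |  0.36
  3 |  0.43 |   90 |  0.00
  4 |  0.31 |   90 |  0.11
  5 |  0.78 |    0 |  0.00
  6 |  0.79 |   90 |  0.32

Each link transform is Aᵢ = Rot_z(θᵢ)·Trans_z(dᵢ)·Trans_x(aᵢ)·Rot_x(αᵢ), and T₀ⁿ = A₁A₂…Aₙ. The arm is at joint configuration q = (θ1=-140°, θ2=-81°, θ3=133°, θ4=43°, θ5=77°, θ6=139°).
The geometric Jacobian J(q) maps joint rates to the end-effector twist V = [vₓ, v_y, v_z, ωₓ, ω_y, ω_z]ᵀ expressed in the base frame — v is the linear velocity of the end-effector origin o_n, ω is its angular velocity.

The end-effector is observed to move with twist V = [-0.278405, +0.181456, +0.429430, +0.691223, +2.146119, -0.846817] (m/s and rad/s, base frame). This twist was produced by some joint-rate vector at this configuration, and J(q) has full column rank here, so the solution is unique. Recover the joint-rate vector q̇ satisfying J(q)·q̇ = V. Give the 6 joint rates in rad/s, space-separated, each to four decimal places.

-0.2420 -0.0400 0.9820 0.2630 -0.5300 -0.9620

o_n = [-1.0467, -0.5075, 1.0286]
J₁: ẑ×o_n = [0.5075, -1.0467, 0.0000], ω = ẑ
J2: z=[0.0000, 0.0000, 1.0000] o=[-0.5669, -0.4757, 0.0000] → [0.0319, -0.4798, 0.0000, 0.0000, 0.0000, 1.0000]
J3: z=[0.6561, 0.7547, 0.0000] o=[-0.8763, -0.2067, 0.3600] → [0.5046, -0.4386, -0.0688, 0.6561, 0.7547, 0.0000]
J4: z=[-0.5520, 0.4798, 0.6820] o=[-0.6550, -0.3991, 0.6745] → [0.2438, -0.0717, 0.2478, -0.5520, 0.4798, 0.6820]
J5: z=[-0.1288, -0.8571, 0.4988] o=[-0.4603, -0.2882, 0.9153] → [0.0123, -0.2779, -0.4744, -0.1288, -0.8571, 0.4988]
J6: z=[-0.1288, -0.8571, 0.4988] o=[-0.7352, 0.1094, 1.5275] → [0.7353, -0.2196, -0.1875, -0.1288, -0.8571, 0.4988]
q̇ = J⁺·V = [-0.2420, -0.0400, 0.9820, 0.2630, -0.5300, -0.9620]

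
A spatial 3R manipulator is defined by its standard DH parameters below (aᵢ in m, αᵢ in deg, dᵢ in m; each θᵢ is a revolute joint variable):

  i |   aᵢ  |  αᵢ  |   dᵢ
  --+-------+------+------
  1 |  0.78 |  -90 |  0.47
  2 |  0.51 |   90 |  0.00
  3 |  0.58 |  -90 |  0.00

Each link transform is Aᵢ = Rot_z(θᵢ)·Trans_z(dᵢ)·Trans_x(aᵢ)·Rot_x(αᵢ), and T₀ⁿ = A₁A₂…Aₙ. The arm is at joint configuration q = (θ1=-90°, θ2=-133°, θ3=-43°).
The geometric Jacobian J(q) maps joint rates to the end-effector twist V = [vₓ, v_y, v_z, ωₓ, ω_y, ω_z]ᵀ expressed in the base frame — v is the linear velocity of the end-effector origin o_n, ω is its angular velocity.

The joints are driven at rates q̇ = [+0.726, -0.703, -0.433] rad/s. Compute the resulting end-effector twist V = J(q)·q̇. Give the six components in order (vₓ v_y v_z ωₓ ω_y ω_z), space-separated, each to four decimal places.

o_n = [-0.3956, -0.1429, 1.1532]
J₁: ẑ×o_n = [0.1429, -0.3956, 0.0000], ω = ẑ
J2: z=[1.0000, 0.0000, 0.0000] o=[0.0000, -0.7800, 0.4700] → [0.0000, -0.6832, 0.6371, 1.0000, 0.0000, 0.0000]
J3: z=[0.0000, 0.7314, -0.6820] o=[0.0000, -0.4322, 0.8430] → [0.4242, 0.2698, 0.2893, 0.0000, 0.7314, -0.6820]
V = J·q̇ = [-0.0799, 0.0763, -0.5732, -0.7030, -0.3167, 1.0213]

-0.0799 0.0763 -0.5732 -0.7030 -0.3167 1.0213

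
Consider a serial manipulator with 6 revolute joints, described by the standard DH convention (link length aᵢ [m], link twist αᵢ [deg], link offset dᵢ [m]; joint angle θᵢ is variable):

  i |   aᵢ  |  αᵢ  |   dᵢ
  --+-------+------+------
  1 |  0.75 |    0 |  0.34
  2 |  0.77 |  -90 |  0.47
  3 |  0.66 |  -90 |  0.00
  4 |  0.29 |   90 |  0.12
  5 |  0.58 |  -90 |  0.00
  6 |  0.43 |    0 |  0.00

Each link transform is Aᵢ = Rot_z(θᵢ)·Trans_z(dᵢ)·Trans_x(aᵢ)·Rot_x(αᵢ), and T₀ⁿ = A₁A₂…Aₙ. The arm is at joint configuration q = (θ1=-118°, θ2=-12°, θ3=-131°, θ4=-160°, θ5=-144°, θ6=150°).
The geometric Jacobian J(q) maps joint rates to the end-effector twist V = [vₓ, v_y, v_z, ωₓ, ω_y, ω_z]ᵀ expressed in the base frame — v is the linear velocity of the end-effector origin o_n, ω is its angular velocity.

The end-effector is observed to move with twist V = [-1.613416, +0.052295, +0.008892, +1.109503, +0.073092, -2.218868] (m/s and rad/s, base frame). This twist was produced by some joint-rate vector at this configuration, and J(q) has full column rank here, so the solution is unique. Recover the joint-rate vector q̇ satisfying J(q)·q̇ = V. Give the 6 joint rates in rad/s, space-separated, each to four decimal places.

o_n = [-0.3983, -1.0966, 1.2757]
J₁: ẑ×o_n = [1.0966, -0.3983, 0.0000], ω = ẑ
J2: z=[0.0000, 0.0000, 1.0000] o=[-0.3521, -0.6622, 0.3400] → [0.4344, -0.0462, 0.0000, 0.0000, 0.0000, 1.0000]
J3: z=[0.7660, -0.6428, 0.0000] o=[-0.8471, -1.2521, 0.8100] → [-0.2994, -0.3568, 0.4075, 0.7660, -0.6428, 0.0000]
J4: z=[-0.4851, -0.5781, 0.6561] o=[-0.5687, -0.9204, 1.3081] → [0.1343, 0.0961, 0.1840, -0.4851, -0.5781, 0.6561]
J5: z=[-0.8641, 0.4321, -0.2581] o=[-0.6659, -1.1905, 1.1812] → [0.0651, 0.0126, -0.1967, -0.8641, 0.4321, -0.2581]
J6: z=[0.3135, 0.0609, -0.9476] o=[-0.4375, -0.6686, 1.2903] → [-0.4064, -0.0325, -0.1366, 0.3135, 0.0609, -0.9476]
q̇ = J⁺·V = [-0.8750, -0.1510, 0.5770, -0.7450, -0.0770, 0.7640]

-0.8750 -0.1510 0.5770 -0.7450 -0.0770 0.7640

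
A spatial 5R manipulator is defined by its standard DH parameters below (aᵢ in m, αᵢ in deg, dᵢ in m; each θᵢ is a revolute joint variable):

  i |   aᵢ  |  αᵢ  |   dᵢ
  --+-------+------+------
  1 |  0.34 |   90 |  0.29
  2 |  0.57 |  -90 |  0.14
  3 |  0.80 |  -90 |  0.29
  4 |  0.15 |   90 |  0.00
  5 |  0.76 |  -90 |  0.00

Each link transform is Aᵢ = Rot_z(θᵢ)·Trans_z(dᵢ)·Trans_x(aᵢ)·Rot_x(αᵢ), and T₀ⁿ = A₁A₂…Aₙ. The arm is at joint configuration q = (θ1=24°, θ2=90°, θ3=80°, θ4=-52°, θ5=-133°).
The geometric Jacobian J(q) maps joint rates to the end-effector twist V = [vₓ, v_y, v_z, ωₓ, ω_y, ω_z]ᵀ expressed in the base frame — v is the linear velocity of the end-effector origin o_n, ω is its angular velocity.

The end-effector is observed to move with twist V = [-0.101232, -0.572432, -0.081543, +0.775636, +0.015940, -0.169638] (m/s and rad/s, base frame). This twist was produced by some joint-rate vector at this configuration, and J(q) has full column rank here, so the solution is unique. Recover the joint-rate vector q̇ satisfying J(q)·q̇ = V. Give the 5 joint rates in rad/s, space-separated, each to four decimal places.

-0.5190 0.6410 -0.4060 -0.2850 -0.5020

o_n = [0.1774, 0.4380, 1.5069]
J₁: ẑ×o_n = [-0.4380, 0.1774, 0.0000], ω = ẑ
J2: z=[0.4067, -0.9135, 0.0000] o=[0.3106, 0.1383, 0.2900] → [-1.1117, -0.4950, 0.0002, 0.4067, -0.9135, 0.0000]
J3: z=[-0.9135, -0.4067, 0.0000] o=[0.3675, 0.0104, 0.8600] → [-0.2631, 0.5910, -0.4680, -0.9135, -0.4067, 0.0000]
J4: z=[-0.0706, 0.1586, -0.9848] o=[-0.2178, 0.6122, 0.9989] → [-0.0909, -0.3533, -0.0504, -0.0706, 0.1586, -0.9848]
J5: z=[-0.2468, -0.9594, -0.1368] o=[-0.3628, 0.6472, 1.0150] → [-0.5006, 0.0475, 0.5699, -0.2468, -0.9594, -0.1368]
q̇ = J⁺·V = [-0.5190, 0.6410, -0.4060, -0.2850, -0.5020]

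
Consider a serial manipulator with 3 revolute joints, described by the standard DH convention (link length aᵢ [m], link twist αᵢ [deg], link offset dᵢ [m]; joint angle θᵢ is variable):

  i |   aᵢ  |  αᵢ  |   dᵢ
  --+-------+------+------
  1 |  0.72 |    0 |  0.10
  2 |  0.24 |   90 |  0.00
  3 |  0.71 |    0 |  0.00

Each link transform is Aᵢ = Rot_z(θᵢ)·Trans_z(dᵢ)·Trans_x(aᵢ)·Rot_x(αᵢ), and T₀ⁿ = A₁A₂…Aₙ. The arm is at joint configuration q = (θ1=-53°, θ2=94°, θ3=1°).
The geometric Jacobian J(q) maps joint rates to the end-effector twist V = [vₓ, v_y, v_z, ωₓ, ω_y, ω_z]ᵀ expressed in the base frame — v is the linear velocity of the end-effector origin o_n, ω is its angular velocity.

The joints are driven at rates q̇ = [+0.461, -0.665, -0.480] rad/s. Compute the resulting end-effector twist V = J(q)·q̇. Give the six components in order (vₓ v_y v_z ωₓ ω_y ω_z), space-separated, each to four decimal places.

o_n = [1.1502, 0.0482, 0.1124]
J₁: ẑ×o_n = [-0.0482, 1.1502, 0.0000], ω = ẑ
J2: z=[0.0000, 0.0000, 1.0000] o=[0.4333, -0.5750, 0.1000] → [-0.6232, 0.7169, 0.0000, 0.0000, 0.0000, 1.0000]
J3: z=[0.6561, -0.7547, 0.0000] o=[0.6144, -0.4176, 0.1000] → [-0.0094, -0.0081, 0.7099, 0.6561, -0.7547, 0.0000]
V = J·q̇ = [0.3967, 0.0574, -0.3407, -0.3149, 0.3623, -0.2040]

0.3967 0.0574 -0.3407 -0.3149 0.3623 -0.2040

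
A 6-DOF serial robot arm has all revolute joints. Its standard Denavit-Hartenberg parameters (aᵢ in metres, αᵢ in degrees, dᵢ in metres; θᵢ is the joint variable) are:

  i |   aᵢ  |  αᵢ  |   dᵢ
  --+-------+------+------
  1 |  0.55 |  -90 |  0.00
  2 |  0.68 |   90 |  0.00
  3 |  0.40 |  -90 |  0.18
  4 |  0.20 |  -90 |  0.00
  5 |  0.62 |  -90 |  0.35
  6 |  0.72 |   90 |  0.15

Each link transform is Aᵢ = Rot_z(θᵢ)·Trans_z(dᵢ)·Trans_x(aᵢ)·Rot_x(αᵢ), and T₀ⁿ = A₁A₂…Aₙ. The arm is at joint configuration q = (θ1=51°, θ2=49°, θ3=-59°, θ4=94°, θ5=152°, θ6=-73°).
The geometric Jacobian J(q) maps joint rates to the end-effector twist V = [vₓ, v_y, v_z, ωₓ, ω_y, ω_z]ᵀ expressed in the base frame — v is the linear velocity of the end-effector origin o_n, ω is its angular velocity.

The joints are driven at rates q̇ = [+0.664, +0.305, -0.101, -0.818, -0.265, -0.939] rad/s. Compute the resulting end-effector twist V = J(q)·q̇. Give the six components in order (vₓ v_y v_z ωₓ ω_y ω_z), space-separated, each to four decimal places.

-2.1502 -0.0486 -0.9488 -0.2210 -1.4544 1.2718

o_n = [0.5228, 1.2439, 0.4449]
J₁: ẑ×o_n = [-1.2439, 0.5228, 0.0000], ω = ẑ
J2: z=[-0.7771, 0.6293, 0.0000] o=[0.3461, 0.4274, 0.0000] → [0.2800, 0.3458, -0.7457, -0.7771, 0.6293, 0.0000]
J3: z=[0.4750, 0.5865, 0.6561] o=[0.6269, 0.7741, -0.5132] → [0.2538, -0.5233, 0.2841, 0.4750, 0.5865, 0.6561]
J4: z=[-0.0464, 0.7612, -0.6469] o=[1.0639, 0.7690, -0.5506] → [1.0650, 0.3962, 0.3898, -0.0464, 0.7612, -0.6469]
J5: z=[-0.8435, 0.3171, 0.4335] o=[0.9569, 0.6558, -0.6761] → [0.1005, 0.7574, -0.3584, -0.8435, 0.3171, 0.4335]
J6: z=[0.2103, 0.9377, -0.2767] o=[0.9681, 0.8550, 0.0074] → [0.5179, 0.0312, 0.4992, 0.2103, 0.9377, -0.2767]
V = J·q̇ = [-2.1502, -0.0486, -0.9488, -0.2210, -1.4544, 1.2718]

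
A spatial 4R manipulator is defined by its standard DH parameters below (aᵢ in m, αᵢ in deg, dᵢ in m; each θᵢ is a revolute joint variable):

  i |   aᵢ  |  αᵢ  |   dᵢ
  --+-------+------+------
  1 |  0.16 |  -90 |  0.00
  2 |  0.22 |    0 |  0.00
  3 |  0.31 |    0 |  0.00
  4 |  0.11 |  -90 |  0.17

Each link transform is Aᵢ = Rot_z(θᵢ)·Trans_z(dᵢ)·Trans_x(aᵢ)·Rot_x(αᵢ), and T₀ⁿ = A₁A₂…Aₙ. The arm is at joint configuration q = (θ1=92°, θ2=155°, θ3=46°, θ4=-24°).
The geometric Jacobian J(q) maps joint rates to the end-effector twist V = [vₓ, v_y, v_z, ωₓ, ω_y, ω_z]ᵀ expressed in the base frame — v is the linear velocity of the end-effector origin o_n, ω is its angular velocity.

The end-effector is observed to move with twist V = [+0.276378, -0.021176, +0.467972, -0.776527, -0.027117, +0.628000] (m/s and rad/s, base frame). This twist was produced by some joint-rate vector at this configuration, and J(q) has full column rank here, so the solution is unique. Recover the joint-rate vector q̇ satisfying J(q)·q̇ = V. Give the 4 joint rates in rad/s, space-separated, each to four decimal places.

o_n = [-0.1546, -0.4443, 0.0124]
J₁: ẑ×o_n = [0.4443, -0.1546, 0.0000], ω = ẑ
J2: z=[-0.9994, -0.0349, 0.0000] o=[-0.0056, 0.1599, 0.0000] → [-0.0004, 0.0124, 0.5986, -0.9994, -0.0349, 0.0000]
J3: z=[-0.9994, -0.0349, 0.0000] o=[0.0014, -0.0394, -0.0930] → [-0.0037, 0.1053, 0.3993, -0.9994, -0.0349, 0.0000]
J4: z=[-0.9994, -0.0349, 0.0000] o=[0.0115, -0.3286, 0.0181] → [0.0002, -0.0058, 0.1098, -0.9994, -0.0349, 0.0000]
q̇ = J⁺·V = [0.6280, 0.3920, 0.6600, -0.2750]

0.6280 0.3920 0.6600 -0.2750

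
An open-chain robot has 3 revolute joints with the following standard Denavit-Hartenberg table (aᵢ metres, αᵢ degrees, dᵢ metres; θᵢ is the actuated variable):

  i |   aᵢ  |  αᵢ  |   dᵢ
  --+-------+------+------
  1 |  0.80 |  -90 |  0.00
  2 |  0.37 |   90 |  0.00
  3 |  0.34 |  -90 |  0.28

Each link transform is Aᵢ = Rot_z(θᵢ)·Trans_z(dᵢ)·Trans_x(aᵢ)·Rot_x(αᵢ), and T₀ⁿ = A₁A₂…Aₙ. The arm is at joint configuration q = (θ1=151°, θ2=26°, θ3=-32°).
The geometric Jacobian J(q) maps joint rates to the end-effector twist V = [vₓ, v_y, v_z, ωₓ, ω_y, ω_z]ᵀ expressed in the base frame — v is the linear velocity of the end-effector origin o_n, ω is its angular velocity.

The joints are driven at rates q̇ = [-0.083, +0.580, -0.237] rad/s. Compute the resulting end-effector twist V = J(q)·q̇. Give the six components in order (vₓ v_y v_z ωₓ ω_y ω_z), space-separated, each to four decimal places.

0.1595 0.1335 -0.3957 -0.1903 -0.5576 -0.2960

o_n = [-1.2372, 0.8918, -0.0369]
J₁: ẑ×o_n = [-0.8918, -1.2372, 0.0000], ω = ẑ
J2: z=[-0.4848, -0.8746, 0.0000] o=[-0.6997, 0.3878, 0.0000] → [0.0323, -0.0179, -0.7145, -0.4848, -0.8746, 0.0000]
J3: z=[-0.3834, 0.2125, 0.8988] o=[-0.9906, 0.5491, -0.1622] → [-0.2814, -0.1737, -0.0790, -0.3834, 0.2125, 0.8988]
V = J·q̇ = [0.1595, 0.1335, -0.3957, -0.1903, -0.5576, -0.2960]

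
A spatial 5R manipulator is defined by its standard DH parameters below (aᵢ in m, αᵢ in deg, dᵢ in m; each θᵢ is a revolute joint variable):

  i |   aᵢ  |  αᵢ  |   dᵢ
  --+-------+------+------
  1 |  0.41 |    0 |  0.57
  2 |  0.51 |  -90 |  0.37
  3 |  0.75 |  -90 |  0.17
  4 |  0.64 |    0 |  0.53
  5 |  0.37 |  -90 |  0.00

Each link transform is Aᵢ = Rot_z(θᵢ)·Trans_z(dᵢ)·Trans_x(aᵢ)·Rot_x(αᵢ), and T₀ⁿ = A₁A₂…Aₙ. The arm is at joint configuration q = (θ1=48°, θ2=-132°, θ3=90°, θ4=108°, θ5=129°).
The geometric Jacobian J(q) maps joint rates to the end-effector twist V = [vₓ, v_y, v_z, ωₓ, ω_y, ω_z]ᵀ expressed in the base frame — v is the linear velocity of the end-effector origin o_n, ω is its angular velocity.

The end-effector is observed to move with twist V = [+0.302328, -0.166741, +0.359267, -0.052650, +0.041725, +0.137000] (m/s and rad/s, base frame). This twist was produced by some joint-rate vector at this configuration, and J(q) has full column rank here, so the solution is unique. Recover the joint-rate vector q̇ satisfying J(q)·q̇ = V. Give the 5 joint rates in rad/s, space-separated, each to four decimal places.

o_n = [0.1446, 0.3112, 0.5893]
J₁: ẑ×o_n = [-0.3112, 0.1446, 0.0000], ω = ẑ
J2: z=[0.0000, 0.0000, 1.0000] o=[0.2743, 0.3047, 0.5700] → [-0.0065, -0.1298, 0.0000, 0.0000, 0.0000, 1.0000]
J3: z=[0.9945, 0.1045, 0.0000] o=[0.3277, -0.2025, 0.9400] → [-0.0367, 0.3488, 0.5300, 0.9945, 0.1045, 0.0000]
J4: z=[-0.1045, 0.9945, -0.0000] o=[0.4967, -0.1847, 0.1900] → [0.3971, 0.0417, 0.2984, -0.1045, 0.9945, -0.0000]
J5: z=[-0.1045, 0.9945, -0.0000] o=[-0.1640, 0.2787, 0.3878] → [0.2004, 0.0211, -0.3103, -0.1045, 0.9945, -0.0000]
q̇ = J⁺·V = [-0.5350, 0.6720, -0.0480, 0.6560, -0.6090]

-0.5350 0.6720 -0.0480 0.6560 -0.6090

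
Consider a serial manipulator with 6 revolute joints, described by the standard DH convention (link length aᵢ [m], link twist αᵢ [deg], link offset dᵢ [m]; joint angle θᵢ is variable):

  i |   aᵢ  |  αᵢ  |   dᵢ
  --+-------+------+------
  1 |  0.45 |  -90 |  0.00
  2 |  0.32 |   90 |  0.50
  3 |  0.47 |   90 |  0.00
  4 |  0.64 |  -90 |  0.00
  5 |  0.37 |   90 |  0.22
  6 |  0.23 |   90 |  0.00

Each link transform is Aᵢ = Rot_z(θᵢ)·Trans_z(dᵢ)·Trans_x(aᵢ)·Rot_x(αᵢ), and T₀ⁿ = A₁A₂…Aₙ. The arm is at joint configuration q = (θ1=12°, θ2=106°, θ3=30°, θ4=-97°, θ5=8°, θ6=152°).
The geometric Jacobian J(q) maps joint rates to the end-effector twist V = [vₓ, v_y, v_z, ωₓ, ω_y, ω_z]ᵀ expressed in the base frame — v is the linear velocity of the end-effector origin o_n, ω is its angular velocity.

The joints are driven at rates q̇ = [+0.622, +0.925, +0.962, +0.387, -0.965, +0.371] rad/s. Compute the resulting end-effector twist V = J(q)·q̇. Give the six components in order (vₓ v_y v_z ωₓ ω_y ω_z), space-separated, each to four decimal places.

o_n = [-0.7756, 0.7234, -0.6457]
J₁: ẑ×o_n = [-0.7234, -0.7756, 0.0000], ω = ẑ
J2: z=[-0.2079, 0.9781, 0.0000] o=[0.4402, 0.0936, 0.0000] → [-0.6316, -0.1342, 1.0582, -0.2079, 0.9781, 0.0000]
J3: z=[0.9403, 0.1999, -0.2756] o=[0.2499, 0.5643, -0.3076] → [-0.0237, 0.6005, 0.3545, 0.9403, 0.1999, -0.2756]
J4: z=[0.0452, -0.8758, -0.4806] o=[0.0913, 0.7708, -0.6989] → [-0.0694, 0.4143, -0.7613, 0.0452, -0.8758, -0.4806]
J5: z=[-0.4495, 0.4118, -0.7927] o=[-0.4796, 0.6096, -0.4588] → [0.0132, 0.1506, 0.0707, -0.4495, 0.4118, -0.7927]
J6: z=[-0.0794, -0.9023, -0.4238] o=[-0.9077, 0.6530, -0.4711] → [0.1874, -0.0699, 0.1137, -0.0794, -0.9023, -0.4238]
V = J·q̇ = [-1.0271, -0.0398, 0.9992, 1.1341, 0.0260, 0.7786]

-1.0271 -0.0398 0.9992 1.1341 0.0260 0.7786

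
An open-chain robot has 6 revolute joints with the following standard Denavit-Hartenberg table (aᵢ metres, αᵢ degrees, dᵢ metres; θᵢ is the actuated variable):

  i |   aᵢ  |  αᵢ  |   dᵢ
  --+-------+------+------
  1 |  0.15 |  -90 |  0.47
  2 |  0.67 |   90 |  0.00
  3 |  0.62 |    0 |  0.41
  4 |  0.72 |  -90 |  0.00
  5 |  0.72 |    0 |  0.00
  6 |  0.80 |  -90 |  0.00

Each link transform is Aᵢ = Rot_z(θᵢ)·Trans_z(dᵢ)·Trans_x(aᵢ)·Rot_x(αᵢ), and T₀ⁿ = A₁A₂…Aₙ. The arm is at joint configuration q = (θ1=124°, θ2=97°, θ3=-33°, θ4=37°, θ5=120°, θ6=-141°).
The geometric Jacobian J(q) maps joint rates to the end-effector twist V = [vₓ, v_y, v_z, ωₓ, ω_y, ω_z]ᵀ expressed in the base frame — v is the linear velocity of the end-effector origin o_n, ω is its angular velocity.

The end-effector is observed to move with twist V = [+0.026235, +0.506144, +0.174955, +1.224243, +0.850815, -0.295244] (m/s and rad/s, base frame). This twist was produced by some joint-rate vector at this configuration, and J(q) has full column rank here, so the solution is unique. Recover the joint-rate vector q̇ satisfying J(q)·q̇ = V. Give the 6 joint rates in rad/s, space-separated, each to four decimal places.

-0.1690 0.2650 -0.6790 0.7150 -0.7840 -0.9760

o_n = [0.2478, 0.0984, -1.8160]
J₁: ẑ×o_n = [-0.0984, 0.2478, 0.0000], ω = ẑ
J2: z=[-0.8290, -0.5592, 0.0000] o=[-0.0839, 0.1244, 0.4700] → [1.2783, -1.8951, 0.2070, -0.8290, -0.5592, 0.0000]
J3: z=[-0.5550, 0.8229, -0.1219] o=[-0.0382, 0.0567, -0.1950] → [-1.3287, -0.9345, -0.2585, -0.5550, 0.8229, -0.1219]
J4: z=[-0.5550, 0.8229, -0.1219] o=[0.0496, 0.5303, -0.7611] → [-0.9207, -0.6096, 0.0766, -0.5550, 0.8229, -0.1219]
J5: z=[-0.8318, -0.5508, 0.0692] o=[0.0569, 0.4297, -1.4740] → [0.2113, -0.2712, 0.3807, -0.8318, -0.5508, 0.0692]
J6: z=[-0.8318, -0.5508, 0.0692] o=[0.3993, -0.0331, -1.0415] → [0.4174, -0.6546, -0.1928, -0.8318, -0.5508, 0.0692]
q̇ = J⁺·V = [-0.1690, 0.2650, -0.6790, 0.7150, -0.7840, -0.9760]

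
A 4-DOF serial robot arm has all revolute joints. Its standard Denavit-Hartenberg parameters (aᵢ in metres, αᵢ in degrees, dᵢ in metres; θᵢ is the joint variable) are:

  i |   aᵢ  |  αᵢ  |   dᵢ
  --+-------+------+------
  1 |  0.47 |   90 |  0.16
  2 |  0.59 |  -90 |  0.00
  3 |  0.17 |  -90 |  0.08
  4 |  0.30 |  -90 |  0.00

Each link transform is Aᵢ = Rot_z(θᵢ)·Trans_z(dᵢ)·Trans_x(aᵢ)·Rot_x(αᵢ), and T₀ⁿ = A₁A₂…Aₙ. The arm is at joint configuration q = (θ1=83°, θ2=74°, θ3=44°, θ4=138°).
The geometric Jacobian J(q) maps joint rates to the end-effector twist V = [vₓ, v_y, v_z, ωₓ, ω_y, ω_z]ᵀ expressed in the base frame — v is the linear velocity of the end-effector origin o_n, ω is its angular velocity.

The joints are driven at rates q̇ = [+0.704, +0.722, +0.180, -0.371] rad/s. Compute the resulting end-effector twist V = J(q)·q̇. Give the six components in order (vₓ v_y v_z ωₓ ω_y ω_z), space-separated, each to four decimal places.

-0.5892 -0.1665 0.2287 0.9691 -0.2217 1.0013

o_n = [0.1265, 0.7282, 0.6573]
J₁: ẑ×o_n = [-0.7282, 0.1265, 0.0000], ω = ẑ
J2: z=[0.9925, -0.1219, 0.0000] o=[0.0573, 0.4665, 0.1600] → [-0.0606, -0.4935, 0.2682, 0.9925, -0.1219, 0.0000]
J3: z=[-0.1171, -0.9541, 0.2756] o=[0.0771, 0.6279, 0.7271] → [0.0390, 0.0054, 0.0354, -0.1171, -0.9541, 0.2756]
J4: z=[-0.7373, -0.1024, -0.6677] o=[-0.0454, 0.5994, 0.8667] → [0.1074, -0.2692, -0.0774, -0.7373, -0.1024, -0.6677]
V = J·q̇ = [-0.5892, -0.1665, 0.2287, 0.9691, -0.2217, 1.0013]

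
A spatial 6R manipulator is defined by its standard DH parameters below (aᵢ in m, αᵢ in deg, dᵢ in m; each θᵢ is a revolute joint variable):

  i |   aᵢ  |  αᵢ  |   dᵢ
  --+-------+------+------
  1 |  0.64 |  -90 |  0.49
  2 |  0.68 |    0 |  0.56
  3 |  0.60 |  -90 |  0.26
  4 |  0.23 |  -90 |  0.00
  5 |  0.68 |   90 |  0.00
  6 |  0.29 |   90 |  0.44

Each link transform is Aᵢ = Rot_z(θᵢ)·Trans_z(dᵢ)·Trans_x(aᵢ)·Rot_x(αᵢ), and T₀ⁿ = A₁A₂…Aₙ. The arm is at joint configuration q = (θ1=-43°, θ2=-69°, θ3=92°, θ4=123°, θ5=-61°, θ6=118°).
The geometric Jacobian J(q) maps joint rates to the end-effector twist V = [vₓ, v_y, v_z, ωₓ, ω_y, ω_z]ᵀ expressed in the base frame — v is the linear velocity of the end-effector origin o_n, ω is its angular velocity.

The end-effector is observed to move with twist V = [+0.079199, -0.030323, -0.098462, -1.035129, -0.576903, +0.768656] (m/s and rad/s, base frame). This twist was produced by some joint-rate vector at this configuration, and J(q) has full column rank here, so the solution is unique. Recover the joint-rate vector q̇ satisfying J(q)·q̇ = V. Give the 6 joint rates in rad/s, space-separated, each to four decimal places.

o_n = [1.2610, 0.0112, 0.3633]
J₁: ẑ×o_n = [-0.0112, 1.2610, 0.0000], ω = ẑ
J2: z=[0.6820, 0.7314, 0.0000] o=[0.4681, -0.4365, 0.4900] → [-0.0927, 0.0864, -0.2745, 0.6820, 0.7314, 0.0000]
J3: z=[0.6820, 0.7314, 0.0000] o=[1.0282, -0.1931, 1.1248] → [-0.5570, 0.5194, -0.0309, 0.6820, 0.7314, 0.0000]
J4: z=[-0.2858, 0.2665, -0.9205] o=[1.6095, -0.3796, 0.8904] → [0.2193, 0.1702, -0.0188, -0.2858, 0.2665, -0.9205]
J5: z=[-0.1932, 0.9248, 0.3277] o=[1.3936, -0.4421, 0.9393] → [-0.6813, -0.1547, 0.0351, -0.1932, 0.9248, 0.3277]
J6: z=[0.6824, 0.3666, -0.6324] o=[0.9142, -0.3731, 0.4620] → [0.2068, -0.1519, 0.1351, 0.6824, 0.3666, -0.6324]
q̇ = J⁺·V = [0.1910, 0.0650, -0.7100, 0.0040, 0.2070, -0.8120]

0.1910 0.0650 -0.7100 0.0040 0.2070 -0.8120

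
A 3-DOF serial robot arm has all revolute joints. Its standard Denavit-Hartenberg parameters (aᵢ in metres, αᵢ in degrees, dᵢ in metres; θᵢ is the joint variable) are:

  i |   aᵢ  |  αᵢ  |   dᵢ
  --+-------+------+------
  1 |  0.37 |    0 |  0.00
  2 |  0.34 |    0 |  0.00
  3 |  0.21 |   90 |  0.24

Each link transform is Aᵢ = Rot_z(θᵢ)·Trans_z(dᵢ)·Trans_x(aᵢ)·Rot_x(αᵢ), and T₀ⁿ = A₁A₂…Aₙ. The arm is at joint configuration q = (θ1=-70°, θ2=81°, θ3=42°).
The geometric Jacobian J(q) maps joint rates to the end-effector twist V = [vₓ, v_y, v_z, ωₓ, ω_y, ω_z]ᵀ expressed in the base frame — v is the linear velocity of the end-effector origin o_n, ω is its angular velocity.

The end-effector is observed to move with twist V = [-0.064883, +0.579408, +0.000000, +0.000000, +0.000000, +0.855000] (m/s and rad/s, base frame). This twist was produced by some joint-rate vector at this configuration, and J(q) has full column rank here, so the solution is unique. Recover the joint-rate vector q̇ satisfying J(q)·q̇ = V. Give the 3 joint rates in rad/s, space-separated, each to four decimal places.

o_n = [0.5867, -0.1151, 0.2400]
J₁: ẑ×o_n = [0.1151, 0.5867, -0.0000], ω = ẑ
J2: z=[0.0000, 0.0000, 1.0000] o=[0.1265, -0.3477, 0.0000] → [-0.2326, 0.4601, 0.0000, 0.0000, 0.0000, 1.0000]
J3: z=[0.0000, 0.0000, 1.0000] o=[0.4603, -0.2828, 0.0000] → [-0.1677, 0.1264, 0.0000, 0.0000, 0.0000, 1.0000]
q̇ = J⁺·V = [0.4570, 0.7820, -0.3840]

0.4570 0.7820 -0.3840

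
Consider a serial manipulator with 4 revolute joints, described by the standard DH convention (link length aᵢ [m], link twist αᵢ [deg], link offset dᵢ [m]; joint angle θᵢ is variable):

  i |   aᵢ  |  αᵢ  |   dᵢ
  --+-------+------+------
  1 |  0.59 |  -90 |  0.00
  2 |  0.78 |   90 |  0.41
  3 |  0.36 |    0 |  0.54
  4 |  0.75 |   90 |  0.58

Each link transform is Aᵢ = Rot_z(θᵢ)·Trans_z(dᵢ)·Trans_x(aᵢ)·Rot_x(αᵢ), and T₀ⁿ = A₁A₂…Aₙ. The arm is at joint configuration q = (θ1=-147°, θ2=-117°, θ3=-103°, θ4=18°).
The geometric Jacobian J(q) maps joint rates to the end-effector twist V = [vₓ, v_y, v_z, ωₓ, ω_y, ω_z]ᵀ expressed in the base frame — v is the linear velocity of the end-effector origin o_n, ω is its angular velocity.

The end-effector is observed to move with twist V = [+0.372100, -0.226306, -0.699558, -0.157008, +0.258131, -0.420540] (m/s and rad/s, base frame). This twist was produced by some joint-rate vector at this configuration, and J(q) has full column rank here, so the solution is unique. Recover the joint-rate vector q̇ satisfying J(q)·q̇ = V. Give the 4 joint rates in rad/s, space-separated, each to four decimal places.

-0.4160 -0.3020 -0.9600 0.9700

o_n = [0.2585, 0.9881, 0.1726]
J₁: ẑ×o_n = [-0.9881, 0.2585, 0.0000], ω = ẑ
J2: z=[0.5446, -0.8387, 0.0000] o=[-0.4948, -0.3213, 0.0000] → [-0.1448, -0.0940, 1.3450, 0.5446, -0.8387, 0.0000]
J3: z=[0.7473, 0.4853, -0.4540] o=[0.0255, -0.4723, 0.6950] → [0.4095, 0.2846, 0.9783, 0.7473, 0.4853, -0.4540]
J4: z=[0.7473, 0.4853, -0.4540] o=[0.2071, 0.0639, 0.3777] → [0.3201, 0.1299, 0.6657, 0.7473, 0.4853, -0.4540]
q̇ = J⁺·V = [-0.4160, -0.3020, -0.9600, 0.9700]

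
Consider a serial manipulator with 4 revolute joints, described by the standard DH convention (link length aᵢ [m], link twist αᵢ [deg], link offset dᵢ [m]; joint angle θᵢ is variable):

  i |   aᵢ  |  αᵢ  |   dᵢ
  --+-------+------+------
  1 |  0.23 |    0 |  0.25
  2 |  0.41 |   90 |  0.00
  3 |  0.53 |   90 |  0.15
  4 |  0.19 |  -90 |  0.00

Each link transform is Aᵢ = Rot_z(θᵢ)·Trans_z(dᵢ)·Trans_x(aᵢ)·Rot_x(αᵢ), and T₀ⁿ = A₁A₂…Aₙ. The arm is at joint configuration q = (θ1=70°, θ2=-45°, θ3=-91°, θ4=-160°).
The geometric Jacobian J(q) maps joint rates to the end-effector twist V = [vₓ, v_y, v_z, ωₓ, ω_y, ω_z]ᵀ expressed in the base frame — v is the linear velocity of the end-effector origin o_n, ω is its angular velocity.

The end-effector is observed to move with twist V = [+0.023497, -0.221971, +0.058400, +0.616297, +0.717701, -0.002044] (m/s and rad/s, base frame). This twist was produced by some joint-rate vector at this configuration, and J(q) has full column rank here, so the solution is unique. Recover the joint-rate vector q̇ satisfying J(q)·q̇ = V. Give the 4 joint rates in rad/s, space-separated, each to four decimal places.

-0.3840 0.3970 -0.3900 -0.8620

o_n = [0.4806, 0.3098, -0.1014]
J₁: ẑ×o_n = [-0.3098, 0.4806, 0.0000], ω = ẑ
J2: z=[0.0000, 0.0000, 1.0000] o=[0.0787, 0.2161, 0.2500] → [-0.0936, 0.4020, 0.0000, 0.0000, 0.0000, 1.0000]
J3: z=[0.4226, -0.9063, 0.0000] o=[0.4503, 0.3894, 0.2500] → [0.3185, 0.1485, -0.0061, 0.4226, -0.9063, 0.0000]
J4: z=[-0.9062, -0.4226, 0.0175] o=[0.5053, 0.2495, -0.2799] → [-0.0765, 0.1613, -0.0650, -0.9062, -0.4226, 0.0175]
q̇ = J⁺·V = [-0.3840, 0.3970, -0.3900, -0.8620]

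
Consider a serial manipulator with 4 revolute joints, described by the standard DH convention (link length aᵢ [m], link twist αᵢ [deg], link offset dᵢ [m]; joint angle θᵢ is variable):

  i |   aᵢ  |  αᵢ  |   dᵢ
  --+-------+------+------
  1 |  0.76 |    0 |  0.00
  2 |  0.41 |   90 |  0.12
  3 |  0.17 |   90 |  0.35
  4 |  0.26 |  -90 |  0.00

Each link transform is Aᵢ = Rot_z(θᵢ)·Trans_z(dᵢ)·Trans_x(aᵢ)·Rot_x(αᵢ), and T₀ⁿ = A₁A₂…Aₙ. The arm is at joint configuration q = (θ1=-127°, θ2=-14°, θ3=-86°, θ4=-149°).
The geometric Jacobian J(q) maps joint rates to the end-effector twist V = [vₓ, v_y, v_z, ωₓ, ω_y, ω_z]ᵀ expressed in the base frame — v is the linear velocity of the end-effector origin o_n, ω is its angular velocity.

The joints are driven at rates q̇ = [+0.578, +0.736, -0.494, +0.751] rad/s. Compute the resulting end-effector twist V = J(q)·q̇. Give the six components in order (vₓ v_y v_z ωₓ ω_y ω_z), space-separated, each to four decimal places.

o_n = [-0.9091, -0.6947, 0.1727]
J₁: ẑ×o_n = [0.6947, -0.9091, 0.0000], ω = ẑ
J2: z=[0.0000, 0.0000, 1.0000] o=[-0.4574, -0.6070, 0.0000] → [0.0878, -0.4518, 0.0000, 0.0000, 0.0000, 1.0000]
J3: z=[-0.6293, 0.7771, 0.0000] o=[-0.7760, -0.8650, 0.1200] → [0.0410, 0.0332, -0.0037, -0.6293, 0.7771, 0.0000]
J4: z=[0.7753, 0.6278, -0.0698] o=[-1.0055, -0.6004, -0.0496] → [0.1330, -0.1791, -0.1336, 0.7753, 0.6278, -0.0698]
V = J·q̇ = [0.5458, -1.0089, -0.0985, 0.8931, 0.0876, 1.2616]

0.5458 -1.0089 -0.0985 0.8931 0.0876 1.2616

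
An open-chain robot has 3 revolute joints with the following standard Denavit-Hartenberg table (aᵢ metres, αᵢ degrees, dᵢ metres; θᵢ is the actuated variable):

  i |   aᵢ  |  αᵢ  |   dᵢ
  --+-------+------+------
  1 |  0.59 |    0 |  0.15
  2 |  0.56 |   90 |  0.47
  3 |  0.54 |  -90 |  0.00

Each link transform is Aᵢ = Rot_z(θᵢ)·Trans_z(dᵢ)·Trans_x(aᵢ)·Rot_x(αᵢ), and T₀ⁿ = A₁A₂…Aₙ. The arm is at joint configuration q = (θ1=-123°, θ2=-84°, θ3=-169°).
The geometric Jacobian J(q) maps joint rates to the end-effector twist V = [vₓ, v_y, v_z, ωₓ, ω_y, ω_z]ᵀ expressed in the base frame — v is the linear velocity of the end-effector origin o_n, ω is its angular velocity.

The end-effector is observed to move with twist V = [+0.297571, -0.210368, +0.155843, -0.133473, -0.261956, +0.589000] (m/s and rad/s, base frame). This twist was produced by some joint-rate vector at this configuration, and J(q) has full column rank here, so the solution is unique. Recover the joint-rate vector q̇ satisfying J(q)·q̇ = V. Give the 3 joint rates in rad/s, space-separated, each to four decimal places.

o_n = [-0.3480, -0.4812, 0.5170]
J₁: ẑ×o_n = [0.4812, -0.3480, 0.0000], ω = ẑ
J2: z=[0.0000, 0.0000, 1.0000] o=[-0.3213, -0.4948, 0.1500] → [-0.0136, -0.0267, 0.0000, 0.0000, 0.0000, 1.0000]
J3: z=[0.4540, 0.8910, 0.0000] o=[-0.8203, -0.2406, 0.6200] → [-0.0918, 0.0468, -0.5301, 0.4540, 0.8910, 0.0000]
q̇ = J⁺·V = [0.5630, 0.0260, -0.2940]

0.5630 0.0260 -0.2940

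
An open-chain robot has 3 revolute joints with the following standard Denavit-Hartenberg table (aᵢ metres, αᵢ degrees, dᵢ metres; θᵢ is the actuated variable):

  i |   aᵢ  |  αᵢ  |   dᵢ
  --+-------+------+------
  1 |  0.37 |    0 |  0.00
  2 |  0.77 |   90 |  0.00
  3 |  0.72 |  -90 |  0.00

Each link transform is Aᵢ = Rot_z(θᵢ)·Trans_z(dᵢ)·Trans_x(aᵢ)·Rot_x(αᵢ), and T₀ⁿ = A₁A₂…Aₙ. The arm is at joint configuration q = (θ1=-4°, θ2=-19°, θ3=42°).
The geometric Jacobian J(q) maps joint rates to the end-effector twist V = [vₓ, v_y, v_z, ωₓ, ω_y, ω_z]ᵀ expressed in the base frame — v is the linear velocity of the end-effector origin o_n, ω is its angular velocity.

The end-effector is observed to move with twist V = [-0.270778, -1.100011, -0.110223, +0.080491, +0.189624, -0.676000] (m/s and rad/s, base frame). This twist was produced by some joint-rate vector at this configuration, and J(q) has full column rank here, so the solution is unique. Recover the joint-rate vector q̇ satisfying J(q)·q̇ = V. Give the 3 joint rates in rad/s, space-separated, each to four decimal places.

o_n = [1.5704, -0.5357, 0.4818]
J₁: ẑ×o_n = [0.5357, 1.5704, -0.0000], ω = ẑ
J2: z=[0.0000, 0.0000, 1.0000] o=[0.3691, -0.0258, 0.0000] → [0.5099, 1.2013, -0.0000, 0.0000, 0.0000, 1.0000]
J3: z=[-0.3907, -0.9205, 0.0000] o=[1.0779, -0.3267, 0.0000] → [-0.4435, 0.1882, 0.5351, -0.3907, -0.9205, 0.0000]
q̇ = J⁺·V = [-0.6750, -0.0010, -0.2060]

-0.6750 -0.0010 -0.2060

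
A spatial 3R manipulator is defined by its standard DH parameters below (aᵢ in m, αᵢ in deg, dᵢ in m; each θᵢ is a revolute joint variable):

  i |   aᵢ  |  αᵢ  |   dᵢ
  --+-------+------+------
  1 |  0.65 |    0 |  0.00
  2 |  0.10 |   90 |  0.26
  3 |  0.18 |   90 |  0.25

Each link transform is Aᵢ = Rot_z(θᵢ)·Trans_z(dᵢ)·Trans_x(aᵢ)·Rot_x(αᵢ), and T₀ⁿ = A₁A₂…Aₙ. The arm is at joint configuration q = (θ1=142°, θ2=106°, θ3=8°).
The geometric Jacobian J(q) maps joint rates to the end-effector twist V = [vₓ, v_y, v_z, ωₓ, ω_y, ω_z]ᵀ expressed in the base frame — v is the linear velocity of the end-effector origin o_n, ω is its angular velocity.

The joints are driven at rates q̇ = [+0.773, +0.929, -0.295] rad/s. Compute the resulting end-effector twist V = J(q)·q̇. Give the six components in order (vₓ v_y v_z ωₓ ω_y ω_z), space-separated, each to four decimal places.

o_n = [-0.8482, 0.2358, 0.2851]
J₁: ẑ×o_n = [-0.2358, -0.8482, 0.0000], ω = ẑ
J2: z=[0.0000, 0.0000, 1.0000] o=[-0.5122, 0.4002, 0.0000] → [0.1643, -0.3360, 0.0000, 0.0000, 0.0000, 1.0000]
J3: z=[-0.9272, 0.3746, 0.0000] o=[-0.5497, 0.3075, 0.2600] → [0.0094, 0.0232, 0.1782, -0.9272, 0.3746, 0.0000]
V = J·q̇ = [-0.0324, -0.9747, -0.0526, 0.2735, -0.1105, 1.7020]

-0.0324 -0.9747 -0.0526 0.2735 -0.1105 1.7020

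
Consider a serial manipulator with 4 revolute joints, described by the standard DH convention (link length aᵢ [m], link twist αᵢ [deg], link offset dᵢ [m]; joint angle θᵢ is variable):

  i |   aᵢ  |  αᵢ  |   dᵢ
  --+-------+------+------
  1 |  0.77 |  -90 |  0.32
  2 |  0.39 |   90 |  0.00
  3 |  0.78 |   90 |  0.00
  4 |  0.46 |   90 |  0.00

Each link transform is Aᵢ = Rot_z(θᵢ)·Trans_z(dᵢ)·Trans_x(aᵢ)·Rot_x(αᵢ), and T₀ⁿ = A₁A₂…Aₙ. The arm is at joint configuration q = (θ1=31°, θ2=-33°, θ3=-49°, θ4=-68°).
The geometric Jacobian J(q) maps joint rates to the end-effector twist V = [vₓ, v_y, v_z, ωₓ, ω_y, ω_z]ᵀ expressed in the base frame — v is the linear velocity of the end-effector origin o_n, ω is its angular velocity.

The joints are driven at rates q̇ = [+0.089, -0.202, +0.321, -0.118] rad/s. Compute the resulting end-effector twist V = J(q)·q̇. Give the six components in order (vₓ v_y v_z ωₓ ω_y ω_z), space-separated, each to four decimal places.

-0.0351 0.4496 0.3095 -0.0217 -0.1584 0.4067

o_n = [1.9588, 0.3385, 0.5150]
J₁: ẑ×o_n = [-0.3385, 1.9588, 0.0000], ω = ẑ
J2: z=[-0.5150, 0.8572, 0.0000] o=[0.6600, 0.3966, 0.3200] → [0.1671, 0.1004, -1.0834, -0.5150, 0.8572, 0.0000]
J3: z=[-0.4668, -0.2805, 0.8387] o=[0.9404, 0.5650, 0.5324] → [0.1949, 0.8460, 0.3914, -0.4668, -0.2805, 0.8387]
J4: z=[-0.2047, -0.8883, -0.4110] o=[1.6114, 0.2815, 0.8111] → [0.2865, -0.2034, 0.2969, -0.2047, -0.8883, -0.4110]
V = J·q̇ = [-0.0351, 0.4496, 0.3095, -0.0217, -0.1584, 0.4067]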